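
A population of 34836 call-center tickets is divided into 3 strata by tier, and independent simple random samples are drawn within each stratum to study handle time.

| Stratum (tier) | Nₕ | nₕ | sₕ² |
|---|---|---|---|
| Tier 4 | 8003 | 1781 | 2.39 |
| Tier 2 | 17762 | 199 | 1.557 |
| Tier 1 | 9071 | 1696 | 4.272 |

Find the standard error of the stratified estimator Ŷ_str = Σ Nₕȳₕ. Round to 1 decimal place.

Var(Ŷ_str) = Σₕ Nₕ²(1 − fₕ)sₕ²/nₕ.
Tier 4: 8003²·(1 − 1781/8003)·2.39/1781 = 66821.59.
Tier 2: 17762²·(1 − 199/17762)·1.557/199 = 2.4407658 × 10^6.
Tier 1: 9071²·(1 − 1696/9071)·4.272/1696 = 168508.8.
Sum = 2.6760962 × 10^6.
SE = √(2.6760962 × 10^6) = 1635.9.

1635.9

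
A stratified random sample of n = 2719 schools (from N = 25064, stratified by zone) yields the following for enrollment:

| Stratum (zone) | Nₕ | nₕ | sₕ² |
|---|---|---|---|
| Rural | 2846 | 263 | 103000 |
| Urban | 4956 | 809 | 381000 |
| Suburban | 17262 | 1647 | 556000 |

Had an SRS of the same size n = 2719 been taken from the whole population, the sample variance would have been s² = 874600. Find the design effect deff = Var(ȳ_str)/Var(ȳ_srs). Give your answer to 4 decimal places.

Var(ȳ_str) = Σ Wₕ²(1−fₕ)sₕ²/nₕ with Wₕ = Nₕ/25064:
  Rural: (2846/25064)²·(1−263/2846)·103000/263 = 4.5828961
  Urban: (4956/25064)²·(1−809/4956)·381000/809 = 15.407814
  Suburban: (17262/25064)²·(1−1647/17262)·556000/1647 = 144.84834
  → Var(ȳ_str) = 164.83905.
Var(ȳ_srs) = (1 − 2719/25064)·874600/2719 = 286.76771.
deff = 164.83905 / 286.76771 = 0.5748.

0.5748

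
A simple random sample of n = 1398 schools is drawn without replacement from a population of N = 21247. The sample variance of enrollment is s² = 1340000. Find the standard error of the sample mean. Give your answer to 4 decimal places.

29.9240

Under SRS without replacement, Var(ȳ) = (1 − f)·s²/n with f = n/N = 1398/21247 = 0.06579752.
Var(ȳ) = (1 − 0.06579752)·1340000/1398 = 0.93420248·958.51216 = 895.44443.
SE(ȳ) = √(895.44443) = 29.9240.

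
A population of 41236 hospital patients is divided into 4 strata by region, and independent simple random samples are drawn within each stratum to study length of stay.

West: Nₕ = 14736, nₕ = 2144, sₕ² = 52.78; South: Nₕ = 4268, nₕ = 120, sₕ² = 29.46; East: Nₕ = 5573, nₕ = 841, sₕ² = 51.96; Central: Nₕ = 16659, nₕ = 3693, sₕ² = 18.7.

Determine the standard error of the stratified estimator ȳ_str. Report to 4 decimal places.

0.0827

Var(ȳ_str) = Σₕ Wₕ²(1 − fₕ)sₕ²/nₕ with Wₕ = Nₕ/N, N = 41236.
West: Wₕ = 0.35735765; term = 0.35735765²·(1 − 0.14549403)·52.78/2144 = 0.0026863703.
South: Wₕ = 0.10350179; term = 0.10350179²·(1 − 0.02811621)·29.46/120 = 0.0025560044.
East: Wₕ = 0.13514890; term = 0.13514890²·(1 − 0.15090615)·51.96/841 = 9.5819492 × 10^-4.
Central: Wₕ = 0.40399166; term = 0.40399166²·(1 − 0.22168197)·18.7/3693 = 6.4322688 × 10^-4.
Sum = 0.0068437965.
SE = √(0.0068437965) = 0.0827.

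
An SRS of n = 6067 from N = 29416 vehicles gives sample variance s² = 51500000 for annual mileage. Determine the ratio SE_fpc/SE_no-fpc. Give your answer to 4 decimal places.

0.8909

f = n/N = 6067/29416 = 0.20624830.
SE_no-fpc = √(s²/n) = 92.133298; SE_fpc = √((1−f)s²/n) = 82.084083.
Ratio = √(1−f) = 0.89092744.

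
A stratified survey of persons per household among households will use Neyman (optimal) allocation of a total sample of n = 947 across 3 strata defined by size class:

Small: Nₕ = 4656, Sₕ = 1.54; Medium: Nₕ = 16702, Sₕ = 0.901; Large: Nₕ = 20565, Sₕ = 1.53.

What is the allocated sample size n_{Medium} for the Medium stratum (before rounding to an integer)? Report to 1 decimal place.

265.5

Neyman allocation: nₕ = n·NₕSₕ / Σⱼ NⱼSⱼ.
Σ NⱼSⱼ = 4656·1.54 + 16702·0.901 + 20565·1.53 = 53683.192.
n_{Medium} = 947·16702·0.901 / 53683.192 = 265.5.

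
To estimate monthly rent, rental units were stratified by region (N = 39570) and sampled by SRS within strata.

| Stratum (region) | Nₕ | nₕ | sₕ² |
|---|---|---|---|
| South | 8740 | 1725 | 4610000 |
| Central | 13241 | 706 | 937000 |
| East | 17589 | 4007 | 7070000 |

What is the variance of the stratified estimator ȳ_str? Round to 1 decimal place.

Var(ȳ_str) = Σₕ Wₕ²(1 − fₕ)sₕ²/nₕ with Wₕ = Nₕ/N, N = 39570.
South: Wₕ = 0.22087440; term = 0.22087440²·(1 − 0.19736842)·4610000/1725 = 104.64508.
Central: Wₕ = 0.33462219; term = 0.33462219²·(1 − 0.05331924)·937000/706 = 140.68504.
East: Wₕ = 0.44450341; term = 0.44450341²·(1 − 0.22781284)·7070000/4007 = 269.19863.
Sum = 514.52875.

514.5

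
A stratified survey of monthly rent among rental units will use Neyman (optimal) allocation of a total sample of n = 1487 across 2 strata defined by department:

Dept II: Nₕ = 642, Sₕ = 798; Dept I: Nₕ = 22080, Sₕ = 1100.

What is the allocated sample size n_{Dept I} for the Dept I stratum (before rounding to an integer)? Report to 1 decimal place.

Neyman allocation: nₕ = n·NₕSₕ / Σⱼ NⱼSⱼ.
Σ NⱼSⱼ = 642·798 + 22080·1100 = 2.4800316 × 10^7.
n_{Dept I} = 1487·22080·1100 / (2.4800316 × 10^7) = 1456.3.

1456.3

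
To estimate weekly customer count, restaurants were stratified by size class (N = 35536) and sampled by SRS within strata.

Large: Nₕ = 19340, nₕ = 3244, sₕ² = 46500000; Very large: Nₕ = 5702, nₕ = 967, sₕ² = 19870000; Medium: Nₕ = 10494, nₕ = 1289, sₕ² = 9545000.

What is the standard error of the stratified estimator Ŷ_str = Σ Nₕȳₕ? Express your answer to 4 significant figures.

2.394 × 10^6

Var(Ŷ_str) = Σₕ Nₕ²(1 − fₕ)sₕ²/nₕ.
Large: 19340²·(1 − 3244/19340)·46500000/3244 = 4.4621744 × 10^12.
Very large: 5702²·(1 − 967/5702)·19870000/967 = 5.5477718 × 10^11.
Medium: 10494²·(1 − 1289/10494)·9545000/1289 = 7.1529941 × 10^11.
Sum = 5.732251 × 10^12.
SE = √(5.732251 × 10^12) = 2.394 × 10^6.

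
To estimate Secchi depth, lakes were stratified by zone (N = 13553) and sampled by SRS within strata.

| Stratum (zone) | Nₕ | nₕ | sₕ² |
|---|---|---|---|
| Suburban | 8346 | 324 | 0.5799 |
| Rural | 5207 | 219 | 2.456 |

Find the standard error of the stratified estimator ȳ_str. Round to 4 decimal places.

Var(ȳ_str) = Σₕ Wₕ²(1 − fₕ)sₕ²/nₕ with Wₕ = Nₕ/N, N = 13553.
Suburban: Wₕ = 0.61580462; term = 0.61580462²·(1 − 0.03882099)·0.5799/324 = 6.5237643 × 10^-4.
Rural: Wₕ = 0.38419538; term = 0.38419538²·(1 − 0.04205877)·2.456/219 = 0.0015857232.
Sum = 0.0022380996.
SE = √(0.0022380996) = 0.0473.

0.0473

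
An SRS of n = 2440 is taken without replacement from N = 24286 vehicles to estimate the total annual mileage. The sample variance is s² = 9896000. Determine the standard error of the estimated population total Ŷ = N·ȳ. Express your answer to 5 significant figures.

Var(Ŷ) = N²·Var(ȳ) = N²·(1 − n/N)·s²/n.
f = 2440/24286 = 0.10046941; Var(ȳ) = 0.89953059·9896000/2440 = 3648.2601.
Var(Ŷ) = 24286² · 3648.2601 = 2.1517795 × 10^12.
SE(Ŷ) = √(2.1517795 × 10^12) = 1.4669 × 10^6.

1.4669 × 10^6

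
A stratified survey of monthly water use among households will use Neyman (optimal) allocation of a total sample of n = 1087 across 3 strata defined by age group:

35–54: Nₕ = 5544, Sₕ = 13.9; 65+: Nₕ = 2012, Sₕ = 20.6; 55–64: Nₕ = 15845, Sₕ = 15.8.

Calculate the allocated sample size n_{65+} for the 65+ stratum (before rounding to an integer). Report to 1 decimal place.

Neyman allocation: nₕ = n·NₕSₕ / Σⱼ NⱼSⱼ.
Σ NⱼSⱼ = 5544·13.9 + 2012·20.6 + 15845·15.8 = 368859.8.
n_{65+} = 1087·2012·20.6 / 368859.8 = 122.1.

122.1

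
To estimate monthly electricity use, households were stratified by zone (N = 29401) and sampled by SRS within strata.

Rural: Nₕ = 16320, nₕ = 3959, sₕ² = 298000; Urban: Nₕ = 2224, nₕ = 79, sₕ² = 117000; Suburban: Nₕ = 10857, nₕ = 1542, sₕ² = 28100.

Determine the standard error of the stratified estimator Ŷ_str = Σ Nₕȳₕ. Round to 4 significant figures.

155200

Var(Ŷ_str) = Σₕ Nₕ²(1 − fₕ)sₕ²/nₕ.
Rural: 16320²·(1 − 3959/16320)·298000/3959 = 1.5184641 × 10^10.
Urban: 2224²·(1 − 79/2224)·117000/79 = 7.0651413 × 10^9.
Suburban: 10857²·(1 − 1542/10857)·28100/1542 = 1.8429546 × 10^9.
Sum = 2.4092737 × 10^10.
SE = √(2.4092737 × 10^10) = 155200.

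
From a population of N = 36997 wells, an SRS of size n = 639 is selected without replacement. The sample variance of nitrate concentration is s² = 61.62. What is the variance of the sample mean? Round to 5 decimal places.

Under SRS without replacement, Var(ȳ) = (1 − f)·s²/n with f = n/N = 639/36997 = 0.01727167.
Var(ȳ) = (1 − 0.01727167)·61.62/639 = 0.98272833·0.096431925 = 0.094766384.

0.09477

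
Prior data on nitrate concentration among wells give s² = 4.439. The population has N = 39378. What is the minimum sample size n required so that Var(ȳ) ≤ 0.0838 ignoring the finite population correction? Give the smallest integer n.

53

Without fpc, n₀ = s²/D = 4.439/0.0838 = 52.9714.
Rounding up, n = 53.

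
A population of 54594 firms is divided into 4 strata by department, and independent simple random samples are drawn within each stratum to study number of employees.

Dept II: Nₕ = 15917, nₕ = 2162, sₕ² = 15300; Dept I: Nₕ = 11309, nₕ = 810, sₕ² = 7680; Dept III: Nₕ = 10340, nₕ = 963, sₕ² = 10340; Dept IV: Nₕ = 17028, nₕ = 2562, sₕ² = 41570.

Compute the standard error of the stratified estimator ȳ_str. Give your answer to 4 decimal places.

1.6087

Var(ȳ_str) = Σₕ Wₕ²(1 − fₕ)sₕ²/nₕ with Wₕ = Nₕ/N, N = 54594.
Dept II: Wₕ = 0.29155219; term = 0.29155219²·(1 − 0.13582962)·15300/2162 = 0.51983764.
Dept I: Wₕ = 0.20714731; term = 0.20714731²·(1 − 0.07162437)·7680/810 = 0.37771002.
Dept III: Wₕ = 0.18939810; term = 0.18939810²·(1 − 0.09313346)·10340/963 = 0.34929219.
Dept IV: Wₕ = 0.31190241; term = 0.31190241²·(1 − 0.15045807)·41570/2562 = 1.3409827.
Sum = 2.5878226.
SE = √(2.5878226) = 1.6087.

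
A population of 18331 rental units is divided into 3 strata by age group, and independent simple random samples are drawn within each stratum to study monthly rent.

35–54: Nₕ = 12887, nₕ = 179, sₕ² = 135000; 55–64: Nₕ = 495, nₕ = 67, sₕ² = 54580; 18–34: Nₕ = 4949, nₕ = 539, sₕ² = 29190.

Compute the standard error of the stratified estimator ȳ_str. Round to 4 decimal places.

19.2769

Var(ȳ_str) = Σₕ Wₕ²(1 − fₕ)sₕ²/nₕ with Wₕ = Nₕ/N, N = 18331.
35–54: Wₕ = 0.70301675; term = 0.70301675²·(1 − 0.01388997)·135000/179 = 367.5678.
55–64: Wₕ = 0.02700344; term = 0.02700344²·(1 − 0.13535354)·54580/67 = 0.51361226.
18–34: Wₕ = 0.26997982; term = 0.26997982²·(1 − 0.10891089)·29190/539 = 3.5174591.
Sum = 371.59887.
SE = √(371.59887) = 19.2769.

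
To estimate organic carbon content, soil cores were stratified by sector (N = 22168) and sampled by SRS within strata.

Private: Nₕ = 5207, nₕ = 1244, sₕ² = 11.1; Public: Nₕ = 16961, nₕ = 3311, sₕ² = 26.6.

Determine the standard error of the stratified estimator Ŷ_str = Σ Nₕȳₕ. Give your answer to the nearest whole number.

Var(Ŷ_str) = Σₕ Nₕ²(1 − fₕ)sₕ²/nₕ.
Private: 5207²·(1 − 1244/5207)·11.1/1244 = 184125.63.
Public: 16961²·(1 − 3311/16961)·26.6/3311 = 1.8599727 × 10^6.
Sum = 2.0440983 × 10^6.
SE = √(2.0440983 × 10^6) = 1430.

1430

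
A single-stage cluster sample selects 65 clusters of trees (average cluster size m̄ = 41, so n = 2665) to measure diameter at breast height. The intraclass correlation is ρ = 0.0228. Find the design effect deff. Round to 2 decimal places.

1.91

deff = 1 + (41 − 1)·0.0228 = 1 + 0.912 = 1.912.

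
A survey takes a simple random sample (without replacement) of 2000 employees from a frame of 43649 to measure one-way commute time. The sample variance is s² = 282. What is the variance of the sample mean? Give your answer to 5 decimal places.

0.13454

Under SRS without replacement, Var(ȳ) = (1 − f)·s²/n with f = n/N = 2000/43649 = 0.04582006.
Var(ȳ) = (1 − 0.04582006)·282/2000 = 0.95417994·0.141 = 0.13453937.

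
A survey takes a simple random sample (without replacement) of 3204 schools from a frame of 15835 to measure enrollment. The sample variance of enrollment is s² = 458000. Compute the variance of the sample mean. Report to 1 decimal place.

114.0

Under SRS without replacement, Var(ȳ) = (1 − f)·s²/n with f = n/N = 3204/15835 = 0.20233660.
Var(ȳ) = (1 − 0.20233660)·458000/3204 = 0.79766340·142.94632 = 114.02305.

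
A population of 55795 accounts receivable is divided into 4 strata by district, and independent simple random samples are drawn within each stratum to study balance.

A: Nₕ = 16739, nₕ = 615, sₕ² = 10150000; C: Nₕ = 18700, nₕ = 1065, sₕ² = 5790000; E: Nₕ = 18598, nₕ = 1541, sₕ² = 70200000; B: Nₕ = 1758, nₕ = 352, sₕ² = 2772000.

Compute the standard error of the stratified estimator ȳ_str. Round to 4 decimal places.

81.5789

Var(ȳ_str) = Σₕ Wₕ²(1 − fₕ)sₕ²/nₕ with Wₕ = Nₕ/N, N = 55795.
A: Wₕ = 0.30000896; term = 0.30000896²·(1 − 0.03674055)·10150000/615 = 1430.8782.
C: Wₕ = 0.33515548; term = 0.33515548²·(1 − 0.05695187)·5790000/1065 = 575.91112.
E: Wₕ = 0.33332736; term = 0.33332736²·(1 − 0.08285837)·70200000/1541 = 4642.0819.
B: Wₕ = 0.03150820; term = 0.03150820²·(1 − 0.20022753)·2772000/352 = 6.252651.
Sum = 6655.1239.
SE = √(6655.1239) = 81.5789.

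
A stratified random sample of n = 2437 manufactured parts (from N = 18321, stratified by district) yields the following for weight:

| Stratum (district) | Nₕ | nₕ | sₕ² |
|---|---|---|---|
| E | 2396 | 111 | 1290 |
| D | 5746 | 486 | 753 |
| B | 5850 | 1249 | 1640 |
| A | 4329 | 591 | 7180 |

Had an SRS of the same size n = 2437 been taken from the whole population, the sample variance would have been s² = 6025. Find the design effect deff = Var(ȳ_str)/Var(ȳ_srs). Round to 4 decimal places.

0.4759

Var(ȳ_str) = Σ Wₕ²(1−fₕ)sₕ²/nₕ with Wₕ = Nₕ/18321:
  E: (2396/18321)²·(1−111/2396)·1290/111 = 0.18955769
  D: (5746/18321)²·(1−486/5746)·753/486 = 0.13951205
  B: (5850/18321)²·(1−1249/5850)·1640/1249 = 0.10529098
  A: (4329/18321)²·(1−591/4329)·7180/591 = 0.58568688
  → Var(ȳ_str) = 1.0200476.
Var(ȳ_srs) = (1 − 2437/18321)·6025/2437 = 2.1434444.
deff = 1.0200476 / 2.1434444 = 0.4759.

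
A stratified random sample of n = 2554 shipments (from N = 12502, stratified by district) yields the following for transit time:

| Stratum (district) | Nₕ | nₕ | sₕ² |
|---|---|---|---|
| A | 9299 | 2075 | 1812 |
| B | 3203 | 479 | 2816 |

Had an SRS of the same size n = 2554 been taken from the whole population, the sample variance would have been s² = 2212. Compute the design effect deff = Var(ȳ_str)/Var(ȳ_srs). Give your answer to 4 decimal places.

Var(ȳ_str) = Σ Wₕ²(1−fₕ)sₕ²/nₕ with Wₕ = Nₕ/12502:
  A: (9299/12502)²·(1−2075/9299)·1812/2075 = 0.37531428
  B: (3203/12502)²·(1−479/3203)·2816/479 = 0.3281725
  → Var(ȳ_str) = 0.70348678.
Var(ȳ_srs) = (1 − 2554/12502)·2212/2554 = 0.68916071.
deff = 0.70348678 / 0.68916071 = 1.0208.

1.0208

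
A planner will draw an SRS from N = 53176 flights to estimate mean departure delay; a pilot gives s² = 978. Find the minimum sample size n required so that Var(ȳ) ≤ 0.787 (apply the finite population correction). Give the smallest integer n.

1215

Without fpc, n₀ = s²/D = 978/0.787 = 1242.6938.
With fpc, (1 − n/N)·s²/n ≤ D requires n ≥ n₀/(1 + n₀/N) = 1242.6938/(1 + 1242.6938/53176) = 1214.3159.
Rounding up, n = 1215.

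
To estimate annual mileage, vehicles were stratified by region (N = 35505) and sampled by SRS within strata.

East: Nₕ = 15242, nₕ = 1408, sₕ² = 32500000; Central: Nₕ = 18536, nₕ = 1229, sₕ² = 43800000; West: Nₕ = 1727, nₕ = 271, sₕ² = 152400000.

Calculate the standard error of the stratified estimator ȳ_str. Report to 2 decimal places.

118.54

Var(ȳ_str) = Σₕ Wₕ²(1 − fₕ)sₕ²/nₕ with Wₕ = Nₕ/N, N = 35505.
East: Wₕ = 0.42929165; term = 0.42929165²·(1 − 0.09237633)·32500000/1408 = 3860.9253.
Central: Wₕ = 0.52206731; term = 0.52206731²·(1 − 0.06630341)·43800000/1229 = 9069.4512.
West: Wₕ = 0.04864104; term = 0.04864104²·(1 − 0.15691951)·152400000/271 = 1121.7352.
Sum = 14052.112.
SE = √(14052.112) = 118.54.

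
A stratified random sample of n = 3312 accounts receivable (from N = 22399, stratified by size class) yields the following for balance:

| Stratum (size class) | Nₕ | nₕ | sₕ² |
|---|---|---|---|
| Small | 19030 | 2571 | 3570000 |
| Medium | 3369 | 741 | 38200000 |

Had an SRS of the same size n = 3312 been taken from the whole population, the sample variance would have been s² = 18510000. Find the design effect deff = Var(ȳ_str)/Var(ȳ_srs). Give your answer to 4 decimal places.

Var(ȳ_str) = Σ Wₕ²(1−fₕ)sₕ²/nₕ with Wₕ = Nₕ/22399:
  Small: (19030/22399)²·(1−2571/19030)·3570000/2571 = 866.86429
  Medium: (3369/22399)²·(1−741/3369)·38200000/741 = 909.73367
  → Var(ȳ_str) = 1776.598.
Var(ȳ_srs) = (1 − 3312/22399)·18510000/3312 = 4762.3919.
deff = 1776.598 / 4762.3919 = 0.3730.

0.3730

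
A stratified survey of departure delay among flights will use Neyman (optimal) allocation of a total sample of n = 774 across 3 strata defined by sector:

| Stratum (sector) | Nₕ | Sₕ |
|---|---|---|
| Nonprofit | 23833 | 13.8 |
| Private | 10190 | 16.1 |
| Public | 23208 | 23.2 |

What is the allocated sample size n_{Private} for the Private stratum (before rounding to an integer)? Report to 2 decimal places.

123.12

Neyman allocation: nₕ = n·NₕSₕ / Σⱼ NⱼSⱼ.
Σ NⱼSⱼ = 23833·13.8 + 10190·16.1 + 23208·23.2 = 1.03138 × 10^6.
n_{Private} = 774·10190·16.1 / (1.03138 × 10^6) = 123.12.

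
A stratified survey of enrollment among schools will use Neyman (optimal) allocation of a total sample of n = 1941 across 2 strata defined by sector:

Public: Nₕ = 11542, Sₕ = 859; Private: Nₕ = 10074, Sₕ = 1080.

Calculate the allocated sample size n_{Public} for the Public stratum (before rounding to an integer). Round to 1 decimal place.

Neyman allocation: nₕ = n·NₕSₕ / Σⱼ NⱼSⱼ.
Σ NⱼSⱼ = 11542·859 + 10074·1080 = 2.0794498 × 10^7.
n_{Public} = 1941·11542·859 / (2.0794498 × 10^7) = 925.4.

925.4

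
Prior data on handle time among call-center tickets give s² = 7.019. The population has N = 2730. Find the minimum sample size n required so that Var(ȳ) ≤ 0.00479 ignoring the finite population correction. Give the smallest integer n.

Without fpc, n₀ = s²/D = 7.019/0.00479 = 1465.3445.
Rounding up, n = 1466.

1466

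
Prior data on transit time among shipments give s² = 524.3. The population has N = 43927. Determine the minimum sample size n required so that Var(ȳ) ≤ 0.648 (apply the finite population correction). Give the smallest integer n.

Without fpc, n₀ = s²/D = 524.3/0.648 = 809.1049.
With fpc, (1 − n/N)·s²/n ≤ D requires n ≥ n₀/(1 + n₀/N) = 809.1049/(1 + 809.1049/43927) = 794.4713.
Rounding up, n = 795.

795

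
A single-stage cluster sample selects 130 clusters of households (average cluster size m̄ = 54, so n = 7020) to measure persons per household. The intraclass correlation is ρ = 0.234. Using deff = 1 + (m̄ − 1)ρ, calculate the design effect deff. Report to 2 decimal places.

13.40

deff = 1 + (54 − 1)·0.234 = 1 + 12.402 = 13.402.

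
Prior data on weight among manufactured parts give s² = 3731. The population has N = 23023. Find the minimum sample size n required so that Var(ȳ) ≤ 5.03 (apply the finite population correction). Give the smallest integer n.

Without fpc, n₀ = s²/D = 3731/5.03 = 741.7495.
With fpc, (1 − n/N)·s²/n ≤ D requires n ≥ n₀/(1 + n₀/N) = 741.7495/(1 + 741.7495/23023) = 718.5979.
Rounding up, n = 719.

719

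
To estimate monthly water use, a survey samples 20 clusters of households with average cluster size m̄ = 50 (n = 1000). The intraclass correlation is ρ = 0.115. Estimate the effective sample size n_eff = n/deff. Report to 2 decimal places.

deff = 1 + (50 − 1)·0.115 = 1 + 5.635 = 6.635.
n_eff = 1000 / 6.635 = 150.72.

150.72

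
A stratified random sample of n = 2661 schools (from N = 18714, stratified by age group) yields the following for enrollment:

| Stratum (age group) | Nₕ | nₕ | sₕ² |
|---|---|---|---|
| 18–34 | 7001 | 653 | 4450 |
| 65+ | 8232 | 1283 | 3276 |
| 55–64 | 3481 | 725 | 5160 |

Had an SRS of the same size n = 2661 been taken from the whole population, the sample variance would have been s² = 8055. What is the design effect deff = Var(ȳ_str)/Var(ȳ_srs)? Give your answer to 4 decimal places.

Var(ȳ_str) = Σ Wₕ²(1−fₕ)sₕ²/nₕ with Wₕ = Nₕ/18714:
  18–34: (7001/18714)²·(1−653/7001)·4450/653 = 0.86478983
  65+: (8232/18714)²·(1−1283/8232)·3276/1283 = 0.4170726
  55–64: (3481/18714)²·(1−725/3481)·5160/725 = 0.19496726
  → Var(ȳ_str) = 1.4768297.
Var(ȳ_srs) = (1 − 2661/18714)·8055/2661 = 2.5966311.
deff = 1.4768297 / 2.5966311 = 0.5687.

0.5687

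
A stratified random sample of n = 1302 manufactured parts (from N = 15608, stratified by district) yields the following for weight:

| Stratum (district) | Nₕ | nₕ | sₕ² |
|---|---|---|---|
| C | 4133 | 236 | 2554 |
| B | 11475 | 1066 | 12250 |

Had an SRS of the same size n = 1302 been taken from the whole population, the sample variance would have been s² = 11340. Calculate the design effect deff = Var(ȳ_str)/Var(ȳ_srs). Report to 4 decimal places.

Var(ȳ_str) = Σ Wₕ²(1−fₕ)sₕ²/nₕ with Wₕ = Nₕ/15608:
  C: (4133/15608)²·(1−236/4133)·2554/236 = 0.71550091
  B: (11475/15608)²·(1−1066/11475)·12250/1066 = 5.6343792
  → Var(ȳ_str) = 6.3498801.
Var(ȳ_srs) = (1 − 1302/15608)·11340/1302 = 7.9831269.
deff = 6.3498801 / 7.9831269 = 0.7954.

0.7954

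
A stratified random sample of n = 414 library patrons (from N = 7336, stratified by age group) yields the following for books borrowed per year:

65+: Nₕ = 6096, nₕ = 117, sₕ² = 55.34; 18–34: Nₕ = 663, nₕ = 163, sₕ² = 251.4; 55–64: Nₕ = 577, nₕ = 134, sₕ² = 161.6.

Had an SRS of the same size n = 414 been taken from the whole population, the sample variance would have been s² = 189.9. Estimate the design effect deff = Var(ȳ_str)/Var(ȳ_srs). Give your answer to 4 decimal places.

0.7753

Var(ȳ_str) = Σ Wₕ²(1−fₕ)sₕ²/nₕ with Wₕ = Nₕ/7336:
  65+: (6096/7336)²·(1−117/6096)·55.34/117 = 0.32033778
  18–34: (663/7336)²·(1−163/663)·251.4/163 = 0.0095004146
  55–64: (577/7336)²·(1−134/577)·161.6/134 = 0.0057279267
  → Var(ȳ_str) = 0.33556612.
Var(ȳ_srs) = (1 − 414/7336)·189.9/414 = 0.43280961.
deff = 0.33556612 / 0.43280961 = 0.7753.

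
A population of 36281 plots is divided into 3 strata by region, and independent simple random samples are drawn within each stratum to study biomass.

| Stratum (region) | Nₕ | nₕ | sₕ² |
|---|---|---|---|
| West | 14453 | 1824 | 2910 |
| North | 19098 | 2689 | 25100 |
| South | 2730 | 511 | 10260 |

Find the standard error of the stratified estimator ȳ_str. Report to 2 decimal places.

1.59

Var(ȳ_str) = Σₕ Wₕ²(1 − fₕ)sₕ²/nₕ with Wₕ = Nₕ/N, N = 36281.
West: Wₕ = 0.39836278; term = 0.39836278²·(1 − 0.12620217)·2910/1824 = 0.22122623.
North: Wₕ = 0.52639122; term = 0.52639122²·(1 − 0.14080008)·25100/2689 = 2.2222577.
South: Wₕ = 0.07524600; term = 0.07524600²·(1 − 0.18717949)·10260/511 = 0.092403392.
Sum = 2.5358873.
SE = √(2.5358873) = 1.59.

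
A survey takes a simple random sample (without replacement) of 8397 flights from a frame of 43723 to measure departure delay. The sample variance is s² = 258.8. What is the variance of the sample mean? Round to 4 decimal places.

Under SRS without replacement, Var(ȳ) = (1 − f)·s²/n with f = n/N = 8397/43723 = 0.19204995.
Var(ȳ) = (1 − 0.19204995)·258.8/8397 = 0.80795005·0.030820531 = 0.02490145.

0.0249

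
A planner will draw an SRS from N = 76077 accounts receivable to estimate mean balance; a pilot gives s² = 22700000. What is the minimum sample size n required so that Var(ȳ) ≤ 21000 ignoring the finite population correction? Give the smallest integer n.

Without fpc, n₀ = s²/D = 22700000/21000 = 1080.9524.
Rounding up, n = 1081.

1081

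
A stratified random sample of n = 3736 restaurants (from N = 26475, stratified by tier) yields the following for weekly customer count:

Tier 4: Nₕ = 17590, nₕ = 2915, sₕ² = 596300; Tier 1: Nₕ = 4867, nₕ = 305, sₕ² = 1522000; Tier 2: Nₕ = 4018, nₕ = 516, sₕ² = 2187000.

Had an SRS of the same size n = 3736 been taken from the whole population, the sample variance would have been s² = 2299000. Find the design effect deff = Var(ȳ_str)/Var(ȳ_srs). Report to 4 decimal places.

Var(ȳ_str) = Σ Wₕ²(1−fₕ)sₕ²/nₕ with Wₕ = Nₕ/26475:
  Tier 4: (17590/26475)²·(1−2915/17590)·596300/2915 = 75.335255
  Tier 1: (4867/26475)²·(1−305/4867)·1522000/305 = 158.07366
  Tier 2: (4018/26475)²·(1−516/4018)·2187000/516 = 85.085042
  → Var(ȳ_str) = 318.49396.
Var(ȳ_srs) = (1 − 3736/26475)·2299000/3736 = 528.52739.
deff = 318.49396 / 528.52739 = 0.6026.

0.6026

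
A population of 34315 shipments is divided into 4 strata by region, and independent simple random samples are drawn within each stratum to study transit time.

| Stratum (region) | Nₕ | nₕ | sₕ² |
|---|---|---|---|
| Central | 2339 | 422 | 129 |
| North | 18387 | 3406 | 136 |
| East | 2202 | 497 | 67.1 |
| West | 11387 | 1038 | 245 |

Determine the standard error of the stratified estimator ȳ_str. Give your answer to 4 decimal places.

Var(ȳ_str) = Σₕ Wₕ²(1 − fₕ)sₕ²/nₕ with Wₕ = Nₕ/N, N = 34315.
Central: Wₕ = 0.06816261; term = 0.06816261²·(1 − 0.18041898)·129/422 = 0.0011640231.
North: Wₕ = 0.53582981; term = 0.53582981²·(1 − 0.18523957)·136/3406 = 0.0093406681.
East: Wₕ = 0.06417019; term = 0.06417019²·(1 − 0.22570391)·67.1/497 = 4.3046696 × 10^-4.
West: Wₕ = 0.33183739; term = 0.33183739²·(1 − 0.09115658)·245/1038 = 0.023621552.
Sum = 0.03455671.
SE = √(0.03455671) = 0.1859.

0.1859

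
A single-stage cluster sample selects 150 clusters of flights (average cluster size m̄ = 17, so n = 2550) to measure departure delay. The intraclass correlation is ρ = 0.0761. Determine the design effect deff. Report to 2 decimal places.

deff = 1 + (17 − 1)·0.0761 = 1 + 1.2176 = 2.2176.

2.22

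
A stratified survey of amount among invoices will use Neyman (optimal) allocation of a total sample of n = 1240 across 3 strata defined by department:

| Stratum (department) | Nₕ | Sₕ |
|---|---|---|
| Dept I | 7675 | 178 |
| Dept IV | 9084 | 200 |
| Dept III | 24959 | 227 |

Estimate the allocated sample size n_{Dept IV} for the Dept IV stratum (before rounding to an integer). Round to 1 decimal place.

Neyman allocation: nₕ = n·NₕSₕ / Σⱼ NⱼSⱼ.
Σ NⱼSⱼ = 7675·178 + 9084·200 + 24959·227 = 8.848643 × 10^6.
n_{Dept IV} = 1240·9084·200 / (8.848643 × 10^6) = 254.6.

254.6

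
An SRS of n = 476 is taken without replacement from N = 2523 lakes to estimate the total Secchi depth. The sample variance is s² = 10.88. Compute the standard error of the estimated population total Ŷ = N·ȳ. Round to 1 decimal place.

343.6

Var(Ŷ) = N²·Var(ȳ) = N²·(1 − n/N)·s²/n.
f = 476/2523 = 0.18866429; Var(ȳ) = 0.81133571·10.88/476 = 0.018544816.
Var(Ŷ) = 2523² · 0.018544816 = 118047.56.
SE(Ŷ) = √(118047.56) = 343.6.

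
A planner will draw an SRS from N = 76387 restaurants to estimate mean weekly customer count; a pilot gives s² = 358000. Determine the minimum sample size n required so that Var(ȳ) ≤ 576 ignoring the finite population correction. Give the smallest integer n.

622

Without fpc, n₀ = s²/D = 358000/576 = 621.5278.
Rounding up, n = 622.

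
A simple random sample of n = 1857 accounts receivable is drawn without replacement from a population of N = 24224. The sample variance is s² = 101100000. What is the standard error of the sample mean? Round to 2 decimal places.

224.21

Under SRS without replacement, Var(ȳ) = (1 − f)·s²/n with f = n/N = 1857/24224 = 0.07665951.
Var(ȳ) = (1 − 0.07665951)·101100000/1857 = 0.92334049·54442.649 = 50269.103.
SE(ȳ) = √(50269.103) = 224.21.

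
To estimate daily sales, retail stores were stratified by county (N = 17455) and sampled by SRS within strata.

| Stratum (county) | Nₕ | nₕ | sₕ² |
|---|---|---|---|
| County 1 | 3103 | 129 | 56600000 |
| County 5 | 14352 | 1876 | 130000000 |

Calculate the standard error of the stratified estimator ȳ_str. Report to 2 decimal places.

Var(ȳ_str) = Σₕ Wₕ²(1 − fₕ)sₕ²/nₕ with Wₕ = Nₕ/N, N = 17455.
County 1: Wₕ = 0.17777141; term = 0.17777141²·(1 − 0.04157267)·56600000/129 = 13289.534.
County 5: Wₕ = 0.82222859; term = 0.82222859²·(1 − 0.13071349)·130000000/1876 = 40724.767.
Sum = 54014.301.
SE = √(54014.301) = 232.41.

232.41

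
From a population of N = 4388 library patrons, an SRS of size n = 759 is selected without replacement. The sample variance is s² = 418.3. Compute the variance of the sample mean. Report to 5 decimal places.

Under SRS without replacement, Var(ȳ) = (1 − f)·s²/n with f = n/N = 759/4388 = 0.17297174.
Var(ȳ) = (1 − 0.17297174)·418.3/759 = 0.82702826·0.55111989 = 0.45579173.

0.45579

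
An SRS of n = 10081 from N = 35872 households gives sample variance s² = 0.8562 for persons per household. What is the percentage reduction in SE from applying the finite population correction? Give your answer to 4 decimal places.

15.2077

f = n/N = 10081/35872 = 0.28102698.
SE_no-fpc = √(s²/n) = 0.0092158586; SE_fpc = √((1−f)s²/n) = 0.0078143363.
Ratio = √(1−f) = 0.84792276. Reduction = 100·(1 − 0.84792276) = 15.2077%.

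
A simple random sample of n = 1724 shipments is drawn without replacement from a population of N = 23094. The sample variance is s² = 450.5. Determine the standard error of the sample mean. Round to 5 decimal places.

Under SRS without replacement, Var(ȳ) = (1 − f)·s²/n with f = n/N = 1724/23094 = 0.07465142.
Var(ȳ) = (1 − 0.07465142)·450.5/1724 = 0.92534858·0.2613109 = 0.24180367.
SE(ȳ) = √(0.24180367) = 0.49174.

0.49174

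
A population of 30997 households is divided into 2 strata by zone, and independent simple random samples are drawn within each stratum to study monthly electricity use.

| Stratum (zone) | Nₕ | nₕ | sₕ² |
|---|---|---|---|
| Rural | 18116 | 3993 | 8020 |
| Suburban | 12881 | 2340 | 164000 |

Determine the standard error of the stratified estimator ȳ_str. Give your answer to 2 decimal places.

3.23

Var(ȳ_str) = Σₕ Wₕ²(1 − fₕ)sₕ²/nₕ with Wₕ = Nₕ/N, N = 30997.
Rural: Wₕ = 0.58444366; term = 0.58444366²·(1 − 0.22041289)·8020/3993 = 0.53484138.
Suburban: Wₕ = 0.41555634; term = 0.41555634²·(1 − 0.18166291)·164000/2340 = 9.904215.
Sum = 10.439056.
SE = √(10.439056) = 3.23.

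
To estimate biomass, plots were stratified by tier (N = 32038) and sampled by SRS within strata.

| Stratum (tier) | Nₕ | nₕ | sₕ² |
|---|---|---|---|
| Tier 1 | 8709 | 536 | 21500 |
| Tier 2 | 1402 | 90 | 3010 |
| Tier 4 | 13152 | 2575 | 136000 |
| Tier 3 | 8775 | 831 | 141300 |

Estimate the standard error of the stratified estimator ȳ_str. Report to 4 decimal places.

Var(ȳ_str) = Σₕ Wₕ²(1 − fₕ)sₕ²/nₕ with Wₕ = Nₕ/N, N = 32038.
Tier 1: Wₕ = 0.27183345; term = 0.27183345²·(1 − 0.06154553)·21500/536 = 2.7815871.
Tier 2: Wₕ = 0.04376053; term = 0.04376053²·(1 − 0.06419401)·3010/90 = 0.059934245.
Tier 4: Wₕ = 0.41051252; term = 0.41051252²·(1 − 0.19578771)·136000/2575 = 7.1578927.
Tier 3: Wₕ = 0.27389350; term = 0.27389350²·(1 − 0.09470085)·141300/831 = 11.547732.
Sum = 21.547146.
SE = √(21.547146) = 4.6419.

4.6419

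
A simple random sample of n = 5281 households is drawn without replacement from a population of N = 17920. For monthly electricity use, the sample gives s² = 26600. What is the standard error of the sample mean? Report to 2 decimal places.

1.88

Under SRS without replacement, Var(ȳ) = (1 − f)·s²/n with f = n/N = 5281/17920 = 0.29469866.
Var(ȳ) = (1 − 0.29469866)·26600/5281 = 0.70530134·5.0369248 = 3.5525498.
SE(ȳ) = √(3.5525498) = 1.88.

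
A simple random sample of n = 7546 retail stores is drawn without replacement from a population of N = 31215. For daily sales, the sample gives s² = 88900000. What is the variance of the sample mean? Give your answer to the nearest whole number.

Under SRS without replacement, Var(ȳ) = (1 − f)·s²/n with f = n/N = 7546/31215 = 0.24174275.
Var(ȳ) = (1 − 0.24174275)·88900000/7546 = 0.75825725·11781.076 = 8933.0863.

8933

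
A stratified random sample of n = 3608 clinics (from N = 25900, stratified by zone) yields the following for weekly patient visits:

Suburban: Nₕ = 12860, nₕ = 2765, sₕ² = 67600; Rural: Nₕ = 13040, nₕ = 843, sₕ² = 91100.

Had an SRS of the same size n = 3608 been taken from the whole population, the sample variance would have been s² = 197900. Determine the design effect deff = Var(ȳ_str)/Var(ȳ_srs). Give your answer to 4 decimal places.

0.6430

Var(ȳ_str) = Σ Wₕ²(1−fₕ)sₕ²/nₕ with Wₕ = Nₕ/25900:
  Suburban: (12860/25900)²·(1−2765/12860)·67600/2765 = 4.7315052
  Rural: (13040/25900)²·(1−843/13040)·91100/843 = 25.622523
  → Var(ȳ_str) = 30.354028.
Var(ȳ_srs) = (1 − 3608/25900)·197900/3608 = 47.209406.
deff = 30.354028 / 47.209406 = 0.6430.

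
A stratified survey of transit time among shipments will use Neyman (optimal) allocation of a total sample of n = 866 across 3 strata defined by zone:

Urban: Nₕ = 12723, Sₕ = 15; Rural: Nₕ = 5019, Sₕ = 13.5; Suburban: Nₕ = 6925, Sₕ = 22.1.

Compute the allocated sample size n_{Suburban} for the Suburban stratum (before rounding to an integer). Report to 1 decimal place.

322.0

Neyman allocation: nₕ = n·NₕSₕ / Σⱼ NⱼSⱼ.
Σ NⱼSⱼ = 12723·15 + 5019·13.5 + 6925·22.1 = 411644.
n_{Suburban} = 866·6925·22.1 / 411644 = 322.0.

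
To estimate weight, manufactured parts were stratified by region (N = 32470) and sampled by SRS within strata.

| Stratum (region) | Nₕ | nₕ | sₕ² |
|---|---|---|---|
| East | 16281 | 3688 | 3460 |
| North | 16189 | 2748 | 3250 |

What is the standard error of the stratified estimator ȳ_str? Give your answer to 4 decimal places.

0.6531

Var(ȳ_str) = Σₕ Wₕ²(1 − fₕ)sₕ²/nₕ with Wₕ = Nₕ/N, N = 32470.
East: Wₕ = 0.50141669; term = 0.50141669²·(1 − 0.22652171)·3460/3688 = 0.18244455.
North: Wₕ = 0.49858331; term = 0.49858331²·(1 − 0.16974489)·3250/2748 = 0.24409206.
Sum = 0.42653661.
SE = √(0.42653661) = 0.6531.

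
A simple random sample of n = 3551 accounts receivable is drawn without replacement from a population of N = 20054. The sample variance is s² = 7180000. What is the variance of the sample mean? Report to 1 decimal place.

1663.9

Under SRS without replacement, Var(ȳ) = (1 − f)·s²/n with f = n/N = 3551/20054 = 0.17707191.
Var(ȳ) = (1 − 0.17707191)·7180000/3551 = 0.82292809·2021.9656 = 1663.9323.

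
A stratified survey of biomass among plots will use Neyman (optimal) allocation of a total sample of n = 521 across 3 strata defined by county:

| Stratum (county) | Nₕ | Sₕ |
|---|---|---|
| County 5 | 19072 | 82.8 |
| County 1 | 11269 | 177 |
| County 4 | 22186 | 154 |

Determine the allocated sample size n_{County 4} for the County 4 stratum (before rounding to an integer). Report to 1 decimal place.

Neyman allocation: nₕ = n·NₕSₕ / Σⱼ NⱼSⱼ.
Σ NⱼSⱼ = 19072·82.8 + 11269·177 + 22186·154 = 6.9904186 × 10^6.
n_{County 4} = 521·22186·154 / (6.9904186 × 10^6) = 254.6.

254.6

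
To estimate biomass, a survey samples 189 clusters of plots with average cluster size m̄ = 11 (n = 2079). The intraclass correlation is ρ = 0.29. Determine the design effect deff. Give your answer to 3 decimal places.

3.900

deff = 1 + (11 − 1)·0.29 = 1 + 2.9 = 3.9.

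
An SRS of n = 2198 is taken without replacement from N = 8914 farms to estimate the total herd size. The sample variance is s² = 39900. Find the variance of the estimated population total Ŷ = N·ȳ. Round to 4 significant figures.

1.087 × 10^9

Var(Ŷ) = N²·Var(ȳ) = N²·(1 − n/N)·s²/n.
f = 2198/8914 = 0.24657842; Var(ȳ) = 0.75342158·39900/2198 = 13.676761.
Var(Ŷ) = 8914² · 13.676761 = 1.0867472 × 10^9.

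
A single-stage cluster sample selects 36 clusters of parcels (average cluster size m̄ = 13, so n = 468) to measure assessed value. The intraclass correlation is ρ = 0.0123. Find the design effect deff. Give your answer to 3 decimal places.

deff = 1 + (13 − 1)·0.0123 = 1 + 0.1476 = 1.1476.

1.148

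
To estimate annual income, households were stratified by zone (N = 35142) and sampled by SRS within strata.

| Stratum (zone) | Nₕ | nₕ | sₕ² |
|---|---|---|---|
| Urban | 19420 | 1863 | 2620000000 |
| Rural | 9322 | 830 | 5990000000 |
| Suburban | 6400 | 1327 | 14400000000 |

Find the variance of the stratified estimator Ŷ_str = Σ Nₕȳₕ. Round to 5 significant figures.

Var(Ŷ_str) = Σₕ Nₕ²(1 − fₕ)sₕ²/nₕ.
Urban: 19420²·(1 − 1863/19420)·2620000000/1863 = 4.7949929 × 10^14.
Rural: 9322²·(1 − 830/9322)·5990000000/830 = 5.7130472 × 10^14.
Suburban: 6400²·(1 − 1327/6400)·14400000000/1327 = 3.5231928 × 10^14.
Sum = 1.4031233 × 10^15.

1.4031 × 10^15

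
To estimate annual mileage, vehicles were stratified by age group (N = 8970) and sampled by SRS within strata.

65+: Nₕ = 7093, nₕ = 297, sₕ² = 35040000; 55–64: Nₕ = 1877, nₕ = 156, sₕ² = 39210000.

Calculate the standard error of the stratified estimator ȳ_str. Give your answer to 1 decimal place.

Var(ȳ_str) = Σₕ Wₕ²(1 − fₕ)sₕ²/nₕ with Wₕ = Nₕ/N, N = 8970.
65+: Wₕ = 0.79074693; term = 0.79074693²·(1 − 0.04187227)·35040000/297 = 70681.554.
55–64: Wₕ = 0.20925307; term = 0.20925307²·(1 − 0.08311135)·39210000/156 = 10090.96.
Sum = 80772.514.
SE = √(80772.514) = 284.2.

284.2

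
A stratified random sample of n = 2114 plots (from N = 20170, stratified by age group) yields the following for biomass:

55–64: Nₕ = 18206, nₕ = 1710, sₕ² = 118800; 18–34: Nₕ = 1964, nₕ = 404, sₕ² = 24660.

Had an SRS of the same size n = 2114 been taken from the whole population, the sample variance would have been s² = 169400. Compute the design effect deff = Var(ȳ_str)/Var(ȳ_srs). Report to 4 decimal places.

Var(ȳ_str) = Σ Wₕ²(1−fₕ)sₕ²/nₕ with Wₕ = Nₕ/20170:
  55–64: (18206/20170)²·(1−1710/18206)·118800/1710 = 51.286342
  18–34: (1964/20170)²·(1−404/1964)·24660/404 = 0.45969099
  → Var(ȳ_str) = 51.746033.
Var(ȳ_srs) = (1 − 2114/20170)·169400/2114 = 71.733839.
deff = 51.746033 / 71.733839 = 0.7214.

0.7214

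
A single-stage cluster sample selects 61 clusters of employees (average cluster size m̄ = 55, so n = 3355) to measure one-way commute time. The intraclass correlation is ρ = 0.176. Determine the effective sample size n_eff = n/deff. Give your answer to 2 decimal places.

deff = 1 + (55 − 1)·0.176 = 1 + 9.504 = 10.504.
n_eff = 3355 / 10.504 = 319.40.

319.40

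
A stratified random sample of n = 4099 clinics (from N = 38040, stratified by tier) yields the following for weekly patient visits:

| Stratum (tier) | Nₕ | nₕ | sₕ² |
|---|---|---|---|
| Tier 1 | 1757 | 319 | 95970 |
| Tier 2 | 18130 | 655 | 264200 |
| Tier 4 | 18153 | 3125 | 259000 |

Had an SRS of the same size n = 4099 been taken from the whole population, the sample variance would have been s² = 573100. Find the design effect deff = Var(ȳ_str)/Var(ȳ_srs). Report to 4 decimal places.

0.8374

Var(ȳ_str) = Σ Wₕ²(1−fₕ)sₕ²/nₕ with Wₕ = Nₕ/38040:
  Tier 1: (1757/38040)²·(1−319/1757)·95970/319 = 0.52528433
  Tier 2: (18130/38040)²·(1−655/18130)·264200/655 = 88.313172
  Tier 4: (18153/38040)²·(1−3125/18153)·259000/3125 = 15.624939
  → Var(ȳ_str) = 104.4634.
Var(ȳ_srs) = (1 − 4099/38040)·573100/4099 = 124.74887.
deff = 104.4634 / 124.74887 = 0.8374.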